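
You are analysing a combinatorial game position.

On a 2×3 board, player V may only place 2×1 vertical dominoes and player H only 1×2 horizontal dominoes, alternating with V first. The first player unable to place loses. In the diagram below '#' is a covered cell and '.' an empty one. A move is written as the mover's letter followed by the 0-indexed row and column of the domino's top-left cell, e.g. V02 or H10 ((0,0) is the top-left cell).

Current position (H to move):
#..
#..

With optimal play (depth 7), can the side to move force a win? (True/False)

p1 H@[#../#..]: H01[###/#..]+1* H11[#../###]+1
p2 V@[###/#..] terminal -1; root [#../#..] d7

H winning at [#../#..]: True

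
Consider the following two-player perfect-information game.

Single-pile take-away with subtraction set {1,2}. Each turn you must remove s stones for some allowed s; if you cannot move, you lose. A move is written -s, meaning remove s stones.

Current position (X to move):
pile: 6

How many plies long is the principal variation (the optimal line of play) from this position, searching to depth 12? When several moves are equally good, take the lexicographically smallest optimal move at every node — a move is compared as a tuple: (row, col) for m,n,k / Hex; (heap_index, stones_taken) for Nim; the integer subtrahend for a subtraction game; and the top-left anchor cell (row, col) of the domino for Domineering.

PV length from [6]: 4 plies

[6] X move#1: -1:-1/5*, -2:-1/4
[5] O move#2: -1:-1/4, -2:+1/3*
[3] X move#3: -1:-1/2*, -2:-1/1
[2] O move#4: -1:-1/1, -2:+1/0*
[0] end (terminal -1, X#5); searched 6 to 12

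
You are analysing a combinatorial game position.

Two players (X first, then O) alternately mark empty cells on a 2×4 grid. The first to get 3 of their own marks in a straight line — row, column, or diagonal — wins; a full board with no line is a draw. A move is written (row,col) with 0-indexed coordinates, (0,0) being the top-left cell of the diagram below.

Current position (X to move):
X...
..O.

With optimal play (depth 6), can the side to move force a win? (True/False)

X winning at [X.../..O.]: False

p1 X@[X.../..O.]: (0,1)[XX../..O.]+0* (0,2)[X.X./..O.]+0 (0,3)[X..X/..O.]-1 (1,0)[X.../X.O.]+0 (1,1)[X.../.XO.]+0 (1,3)[X.../..OX]+0
p2 O@[XX../..O.]: (0,2)[XXO./..O.]+0* (0,3)[XX.O/..O.]-1 (1,0)[XX../O.O.]-1 (1,1)[XX../.OO.]-1 (1,3)[XX../..OO]-1
p3 X@[XXO./..O.]: (0,3)[XXOX/..O.]-1 (1,0)[XXO./X.O.]+0* (1,1)[XXO./.XO.]+0 (1,3)[XXO./..OX]+0
p4 O@[XXO./X.O.]: (0,3)[XXOO/X.O.]+0* (1,1)[XXO./XOO.]+0 (1,3)[XXO./X.OO]+0
p5 X@[XXOO/X.O.]: (1,1)[XXOO/XXO.]+0* (1,3)[XXOO/X.OX]+0
p6 O@[XXOO/XXO.]: (1,3)[XXOO/XXOO]+0*
p7 X@[XXOO/XXOO] terminal +0; root [X.../..O.] d6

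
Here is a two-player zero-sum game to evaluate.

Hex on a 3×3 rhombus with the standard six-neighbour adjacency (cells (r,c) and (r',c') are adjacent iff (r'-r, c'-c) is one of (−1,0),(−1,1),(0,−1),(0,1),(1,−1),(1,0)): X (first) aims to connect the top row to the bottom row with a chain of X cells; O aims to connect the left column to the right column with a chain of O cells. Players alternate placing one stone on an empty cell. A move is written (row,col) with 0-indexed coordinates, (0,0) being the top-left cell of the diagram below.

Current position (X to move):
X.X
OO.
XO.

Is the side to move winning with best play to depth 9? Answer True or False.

ply 1, X at X.X/OO./XO. | (0,1)=-1→XXX/OO./XO.*; (1,2)=-1→X.X/OOX/XO.; (2,2)=-1→X.X/OO./XOX
ply 2, O at XXX/OO./XO. | (1,2)=+1→XXX/OOO/XO.*; (2,2)=+1→XXX/OO./XOO
ply 3: XXX/OOO/XO. is terminal -1 (X); from X.X/OO./XO. depth 9

X winning at [X.X/OO./XO.]: False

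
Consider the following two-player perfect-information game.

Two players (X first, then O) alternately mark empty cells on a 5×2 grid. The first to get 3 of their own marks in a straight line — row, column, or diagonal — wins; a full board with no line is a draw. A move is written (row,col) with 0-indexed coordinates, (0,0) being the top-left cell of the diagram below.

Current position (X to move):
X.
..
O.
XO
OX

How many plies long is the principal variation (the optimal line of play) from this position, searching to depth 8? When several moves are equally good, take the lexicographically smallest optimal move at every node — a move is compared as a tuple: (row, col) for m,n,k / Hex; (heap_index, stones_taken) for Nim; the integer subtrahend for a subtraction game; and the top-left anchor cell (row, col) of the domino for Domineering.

[X./../O./XO/OX] X move#1: (0,1):+0/XX/../O./XO/OX*, (1,0):+0/X./X./O./XO/OX, (1,1):+0/X./.X/O./XO/OX, (2,1):+0/X./../OX/XO/OX
[XX/../O./XO/OX] O move#2: (1,0):+0/XX/O./O./XO/OX*, (1,1):+0/XX/.O/O./XO/OX, (2,1):+0/XX/../OO/XO/OX
[XX/O./O./XO/OX] X move#3: (1,1):+0/XX/OX/O./XO/OX*, (2,1):+0/XX/O./OX/XO/OX
[XX/OX/O./XO/OX] O move#4: (2,1):+0/XX/OX/OO/XO/OX*
[XX/OX/OO/XO/OX] end (terminal +0, X#5); searched X./../O./XO/OX to 8

PV length from [X./../O./XO/OX]: 4 plies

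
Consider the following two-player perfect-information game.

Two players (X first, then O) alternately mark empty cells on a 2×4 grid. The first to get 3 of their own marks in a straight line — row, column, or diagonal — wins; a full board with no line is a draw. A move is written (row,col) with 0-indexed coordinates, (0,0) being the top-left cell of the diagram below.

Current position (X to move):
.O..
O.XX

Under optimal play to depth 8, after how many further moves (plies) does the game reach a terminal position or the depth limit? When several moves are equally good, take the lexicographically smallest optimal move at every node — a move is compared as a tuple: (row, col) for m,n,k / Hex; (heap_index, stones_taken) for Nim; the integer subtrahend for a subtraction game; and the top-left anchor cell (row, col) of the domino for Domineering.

[.O../O.XX] X move#1: (0,0):+0/XO../O.XX, (0,2):+0/.OX./O.XX, (0,3):+0/.O.X/O.XX, (1,1):+1/.O../OXXX*
[.O../OXXX] end (terminal -1, O#2); searched .O../O.XX to 8

PV length from [.O../O.XX]: 1 ply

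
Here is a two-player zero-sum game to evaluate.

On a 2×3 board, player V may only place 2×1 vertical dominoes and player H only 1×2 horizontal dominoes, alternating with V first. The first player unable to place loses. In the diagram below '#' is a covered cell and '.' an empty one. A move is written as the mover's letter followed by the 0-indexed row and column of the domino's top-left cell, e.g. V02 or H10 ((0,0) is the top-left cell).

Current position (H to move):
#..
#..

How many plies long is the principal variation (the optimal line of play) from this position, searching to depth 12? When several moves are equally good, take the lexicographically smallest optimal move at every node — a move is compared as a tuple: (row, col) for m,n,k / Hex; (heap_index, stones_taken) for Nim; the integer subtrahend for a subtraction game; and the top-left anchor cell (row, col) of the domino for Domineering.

ply 1, H at #../#.. | H01=+1→###/#..*; H11=+1→#../###
ply 2: ###/#.. is terminal -1 (V); from #../#.. depth 12

PV length from [#../#..]: 1 ply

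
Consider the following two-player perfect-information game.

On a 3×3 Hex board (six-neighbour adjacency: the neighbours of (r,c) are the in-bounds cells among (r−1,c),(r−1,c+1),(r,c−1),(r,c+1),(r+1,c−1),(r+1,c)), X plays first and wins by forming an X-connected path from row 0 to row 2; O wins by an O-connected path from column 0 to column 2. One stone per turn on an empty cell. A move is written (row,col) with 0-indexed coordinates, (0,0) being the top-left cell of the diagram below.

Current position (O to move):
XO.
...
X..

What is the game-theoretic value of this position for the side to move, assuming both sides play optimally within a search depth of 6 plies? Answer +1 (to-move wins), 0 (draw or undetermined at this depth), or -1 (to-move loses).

[XO./.../X..] O move#1: (0,2):-1/XOO/.../X..*, (1,0):-1/XO./O../X.., (1,1):-1/XO./.O./X.., (1,2):-1/XO./..O/X.., (2,1):-1/XO./.../XO., (2,2):-1/XO./.../X.O
[XOO/.../X..] X move#2: (1,0):+1/XOO/X../X..*, (1,1):-1/XOO/.X./X.., (1,2):-1/XOO/..X/X.., (2,1):-1/XOO/.../XX., (2,2):-1/XOO/.../X.X
[XOO/X../X..] end (terminal -1, O#3); searched XO./.../X.. to 6

value(XO./.../X.., O) = -1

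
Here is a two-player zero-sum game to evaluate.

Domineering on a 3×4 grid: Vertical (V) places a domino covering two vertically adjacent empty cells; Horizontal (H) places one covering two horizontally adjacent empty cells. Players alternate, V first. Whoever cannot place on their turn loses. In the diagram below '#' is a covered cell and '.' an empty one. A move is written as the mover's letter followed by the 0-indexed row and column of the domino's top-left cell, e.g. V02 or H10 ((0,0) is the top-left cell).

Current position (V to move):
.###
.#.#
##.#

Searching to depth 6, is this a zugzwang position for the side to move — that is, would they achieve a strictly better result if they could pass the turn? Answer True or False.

ply 1, V at .###/.#.#/##.# | V00=+1→####/##.#/##.#*; V12=+1→.###/.###/####
ply 2: ####/##.#/##.# is terminal -1 (H); from .###/.#.#/##.# depth 6
if V skipped the turn, H would face:
~ ply 1: .###/.#.#/##.# is terminal -1 (H); from .###/.#.#/##.# depth 6
compare (V): move=+1 vs pass=+1

zugzwang(.###/.#.#/##.#, V) = False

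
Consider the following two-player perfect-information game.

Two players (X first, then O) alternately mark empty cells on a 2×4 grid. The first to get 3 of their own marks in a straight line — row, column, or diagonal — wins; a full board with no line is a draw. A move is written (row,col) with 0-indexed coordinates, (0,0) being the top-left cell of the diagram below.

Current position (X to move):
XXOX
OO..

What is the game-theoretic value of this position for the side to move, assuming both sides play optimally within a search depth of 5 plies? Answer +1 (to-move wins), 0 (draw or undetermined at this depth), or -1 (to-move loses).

value(XXOX/OO.., X) = 0

[XXOX/OO..] X move#1: (1,2):+0/XXOX/OOX.*, (1,3):-1/XXOX/OO.X
[XXOX/OOX.] O move#2: (1,3):+0/XXOX/OOXO*
[XXOX/OOXO] end (terminal +0, X#3); searched XXOX/OO.. to 5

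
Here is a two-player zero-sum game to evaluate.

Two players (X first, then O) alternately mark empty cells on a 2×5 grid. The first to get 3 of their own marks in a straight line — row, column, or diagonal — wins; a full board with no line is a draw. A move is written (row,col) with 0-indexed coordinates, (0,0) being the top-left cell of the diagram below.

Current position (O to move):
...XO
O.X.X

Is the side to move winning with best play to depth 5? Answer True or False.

O winning at [...XO/O.X.X]: False

ply 1, O at ...XO/O.X.X | (0,0)=-1→O..XO/O.X.X; (0,1)=-1→.O.XO/O.X.X; (0,2)=-1→..OXO/O.X.X; (1,1)=-1→...XO/OOX.X; (1,3)=+0→...XO/O.XOX*
ply 2, X at ...XO/O.XOX | (0,0)=+0→X..XO/O.XOX*; (0,1)=+0→.X.XO/O.XOX; (0,2)=+0→..XXO/O.XOX; (1,1)=+0→...XO/OXXOX
ply 3, O at X..XO/O.XOX | (0,1)=+0→XO.XO/O.XOX*; (0,2)=+0→X.OXO/O.XOX; (1,1)=+0→X..XO/OOXOX
ply 4, X at XO.XO/O.XOX | (0,2)=+0→XOXXO/O.XOX*; (1,1)=+0→XO.XO/OXXOX
ply 5, O at XOXXO/O.XOX | (1,1)=+0→XOXXO/OOXOX*
ply 6: XOXXO/OOXOX is terminal +0 (X); from ...XO/O.X.X depth 5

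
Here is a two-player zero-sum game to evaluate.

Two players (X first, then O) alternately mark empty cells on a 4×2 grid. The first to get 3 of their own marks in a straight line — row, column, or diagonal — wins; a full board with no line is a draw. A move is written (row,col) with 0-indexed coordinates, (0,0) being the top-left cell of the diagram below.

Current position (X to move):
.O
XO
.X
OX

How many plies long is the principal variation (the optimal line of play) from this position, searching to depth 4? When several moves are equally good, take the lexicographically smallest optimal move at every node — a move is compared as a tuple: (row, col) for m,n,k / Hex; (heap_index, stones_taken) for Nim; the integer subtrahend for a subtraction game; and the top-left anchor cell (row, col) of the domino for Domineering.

p1 X@[.O/XO/.X/OX]: (0,0)[XO/XO/.X/OX]+0* (2,0)[.O/XO/XX/OX]+0
p2 O@[XO/XO/.X/OX]: (2,0)[XO/XO/OX/OX]+0*
p3 X@[XO/XO/OX/OX] terminal +0; root [.O/XO/.X/OX] d4

PV length from [.O/XO/.X/OX]: 2 plies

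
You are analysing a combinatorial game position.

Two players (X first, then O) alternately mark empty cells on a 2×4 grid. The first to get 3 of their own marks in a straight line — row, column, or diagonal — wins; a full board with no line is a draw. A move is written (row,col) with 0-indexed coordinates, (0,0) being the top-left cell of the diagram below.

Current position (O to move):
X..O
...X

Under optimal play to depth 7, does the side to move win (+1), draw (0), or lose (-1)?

[X..O/...X] O move#1: (0,1):+0/XO.O/...X*, (0,2):+0/X.OO/...X, (1,0):+0/X..O/O..X, (1,1):+0/X..O/.O.X, (1,2):+0/X..O/..OX
[XO.O/...X] X move#2: (0,2):+0/XOXO/...X*, (1,0):-1/XO.O/X..X, (1,1):-1/XO.O/.X.X, (1,2):-1/XO.O/..XX
[XOXO/...X] O move#3: (1,0):+0/XOXO/O..X*, (1,1):+0/XOXO/.O.X, (1,2):+0/XOXO/..OX
[XOXO/O..X] X move#4: (1,1):+0/XOXO/OX.X*, (1,2):+0/XOXO/O.XX
[XOXO/OX.X] O move#5: (1,2):+0/XOXO/OXOX*
[XOXO/OXOX] end (terminal +0, X#6); searched X..O/...X to 7

value(X..O/...X, O) = 0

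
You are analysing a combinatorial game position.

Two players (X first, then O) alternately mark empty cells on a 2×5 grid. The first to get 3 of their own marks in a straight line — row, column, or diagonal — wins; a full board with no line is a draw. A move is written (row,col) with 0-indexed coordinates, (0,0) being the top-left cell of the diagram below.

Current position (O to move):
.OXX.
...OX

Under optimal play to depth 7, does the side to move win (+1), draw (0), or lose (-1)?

value(.OXX./...OX, O) = 0

p1 O@[.OXX./...OX]: (0,0)[OOXX./...OX]-1 (0,4)[.OXXO/...OX]+0* (1,0)[.OXX./O..OX]-1 (1,1)[.OXX./.O.OX]-1 (1,2)[.OXX./..OOX]-1
p2 X@[.OXXO/...OX]: (0,0)[XOXXO/...OX]+0* (1,0)[.OXXO/X..OX]+0 (1,1)[.OXXO/.X.OX]+0 (1,2)[.OXXO/..XOX]+0
p3 O@[XOXXO/...OX]: (1,0)[XOXXO/O..OX]+0* (1,1)[XOXXO/.O.OX]+0 (1,2)[XOXXO/..OOX]+0
p4 X@[XOXXO/O..OX]: (1,1)[XOXXO/OX.OX]+0* (1,2)[XOXXO/O.XOX]+0
p5 O@[XOXXO/OX.OX]: (1,2)[XOXXO/OXOOX]+0*
p6 X@[XOXXO/OXOOX] terminal +0; root [.OXX./...OX] d7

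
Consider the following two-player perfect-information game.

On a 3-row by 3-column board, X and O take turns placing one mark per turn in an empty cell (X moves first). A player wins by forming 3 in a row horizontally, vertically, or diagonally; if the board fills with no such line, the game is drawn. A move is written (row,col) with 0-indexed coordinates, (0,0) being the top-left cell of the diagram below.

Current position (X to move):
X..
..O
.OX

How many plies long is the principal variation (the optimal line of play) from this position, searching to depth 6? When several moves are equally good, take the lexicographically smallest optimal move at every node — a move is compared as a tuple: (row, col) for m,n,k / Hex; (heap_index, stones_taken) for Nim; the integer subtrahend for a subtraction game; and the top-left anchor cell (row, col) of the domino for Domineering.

PV length from [X../..O/.OX]: 5 plies

[X../..O/.OX] X move#1: (0,1):+1/XX./..O/.OX*, (0,2):+1/X.X/..O/.OX, (1,0):+1/X../X.O/.OX, (1,1):+1/X../.XO/.OX, (2,0):+1/X../..O/XOX
[XX./..O/.OX] O move#2: (0,2):-1/XXO/..O/.OX*, (1,0):-1/XX./O.O/.OX, (1,1):-1/XX./.OO/.OX, (2,0):-1/XX./..O/OOX
[XXO/..O/.OX] X move#3: (1,0):+1/XXO/X.O/.OX*, (1,1):+1/XXO/.XO/.OX, (2,0):+1/XXO/..O/XOX
[XXO/X.O/.OX] O move#4: (1,1):-1/XXO/XOO/.OX*, (2,0):-1/XXO/X.O/OOX
[XXO/XOO/.OX] X move#5: (2,0):+1/XXO/XOO/XOX*
[XXO/XOO/XOX] end (terminal -1, O#6); searched X../..O/.OX to 6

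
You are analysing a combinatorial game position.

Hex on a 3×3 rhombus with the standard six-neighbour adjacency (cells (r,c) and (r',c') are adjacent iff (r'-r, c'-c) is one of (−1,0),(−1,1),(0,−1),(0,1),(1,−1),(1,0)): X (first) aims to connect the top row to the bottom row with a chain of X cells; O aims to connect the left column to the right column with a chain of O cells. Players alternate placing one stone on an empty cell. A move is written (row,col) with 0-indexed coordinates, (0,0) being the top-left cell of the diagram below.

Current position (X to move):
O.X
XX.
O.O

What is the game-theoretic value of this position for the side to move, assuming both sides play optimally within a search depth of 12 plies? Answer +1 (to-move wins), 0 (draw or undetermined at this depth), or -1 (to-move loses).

[O.X/XX./O.O] X move#1: (0,1):-1/OXX/XX./O.O, (1,2):-1/O.X/XXX/O.O, (2,1):+1/O.X/XX./OXO*
[O.X/XX./OXO] end (terminal -1, O#2); searched O.X/XX./O.O to 12

value(O.X/XX./O.O, X) = +1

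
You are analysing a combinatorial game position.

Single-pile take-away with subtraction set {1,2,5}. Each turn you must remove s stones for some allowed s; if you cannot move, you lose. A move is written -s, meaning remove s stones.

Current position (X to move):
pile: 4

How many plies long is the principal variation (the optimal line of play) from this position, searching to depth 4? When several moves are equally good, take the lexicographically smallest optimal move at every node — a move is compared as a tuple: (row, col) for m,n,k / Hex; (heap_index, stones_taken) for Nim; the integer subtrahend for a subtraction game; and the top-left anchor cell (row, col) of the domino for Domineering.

PV length from [4]: 3 plies

p1 X@[4]: -1[3]+1* -2[2]-1
p2 O@[3]: -1[2]-1* -2[1]-1
p3 X@[2]: -1[1]-1 -2[0]+1*
p4 O@[0] terminal -1; root [4] d4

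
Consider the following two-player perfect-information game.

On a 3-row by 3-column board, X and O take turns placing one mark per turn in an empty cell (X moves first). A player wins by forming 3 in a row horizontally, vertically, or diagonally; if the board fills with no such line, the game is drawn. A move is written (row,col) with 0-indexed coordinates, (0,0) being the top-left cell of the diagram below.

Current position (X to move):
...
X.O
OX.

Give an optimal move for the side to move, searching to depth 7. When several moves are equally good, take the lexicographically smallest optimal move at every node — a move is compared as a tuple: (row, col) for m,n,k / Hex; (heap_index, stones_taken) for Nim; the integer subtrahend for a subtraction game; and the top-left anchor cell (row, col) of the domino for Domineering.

X's best at [.../X.O/OX.]: (0,1)

ply 1, X at .../X.O/OX. | (0,0)=-1→X../X.O/OX.; (0,1)=+0→.X./X.O/OX.*; (0,2)=+0→..X/X.O/OX.; (1,1)=+0→.../XXO/OX.; (2,2)=+0→.../X.O/OXX
ply 2, O at .X./X.O/OX. | (0,0)=-1→OX./X.O/OX.; (0,2)=-1→.XO/X.O/OX.; (1,1)=+0→.X./XOO/OX.*; (2,2)=-1→.X./X.O/OXO
ply 3, X at .X./XOO/OX. | (0,0)=-1→XX./XOO/OX.; (0,2)=+0→.XX/XOO/OX.*; (2,2)=-1→.X./XOO/OXX
ply 4, O at .XX/XOO/OX. | (0,0)=+0→OXX/XOO/OX.*; (2,2)=-1→.XX/XOO/OXO
ply 5, X at OXX/XOO/OX. | (2,2)=+0→OXX/XOO/OXX*
ply 6: OXX/XOO/OXX is terminal +0 (O); from .../X.O/OX. depth 7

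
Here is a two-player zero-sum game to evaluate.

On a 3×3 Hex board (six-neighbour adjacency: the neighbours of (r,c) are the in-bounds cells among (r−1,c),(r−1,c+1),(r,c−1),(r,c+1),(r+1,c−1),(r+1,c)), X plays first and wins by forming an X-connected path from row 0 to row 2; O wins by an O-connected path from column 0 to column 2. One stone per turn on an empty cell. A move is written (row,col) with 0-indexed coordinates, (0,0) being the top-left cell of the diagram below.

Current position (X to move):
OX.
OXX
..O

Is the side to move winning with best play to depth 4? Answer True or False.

ply 1, X at OX./OXX/..O | (0,2)=+1→OXX/OXX/..O*; (2,0)=+1→OX./OXX/X.O; (2,1)=+1→OX./OXX/.XO
ply 2, O at OXX/OXX/..O | (2,0)=-1→OXX/OXX/O.O*; (2,1)=-1→OXX/OXX/.OO
ply 3, X at OXX/OXX/O.O | (2,1)=+1→OXX/OXX/OXO*
ply 4: OXX/OXX/OXO is terminal -1 (O); from OX./OXX/..O depth 4

X winning at [OX./OXX/..O]: True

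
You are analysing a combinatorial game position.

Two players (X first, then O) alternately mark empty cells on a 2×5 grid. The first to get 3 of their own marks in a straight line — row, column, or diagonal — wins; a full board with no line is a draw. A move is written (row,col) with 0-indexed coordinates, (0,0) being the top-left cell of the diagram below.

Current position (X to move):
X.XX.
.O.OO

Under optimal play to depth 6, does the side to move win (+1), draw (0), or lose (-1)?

p1 X@[X.XX./.O.OO]: (0,1)[XXXX./.O.OO]+1* (0,4)[X.XXX/.O.OO]+1 (1,0)[X.XX./XO.OO]-1 (1,2)[X.XX./.OXOO]+1
p2 O@[XXXX./.O.OO] terminal -1; root [X.XX./.O.OO] d6

value(X.XX./.O.OO, X) = +1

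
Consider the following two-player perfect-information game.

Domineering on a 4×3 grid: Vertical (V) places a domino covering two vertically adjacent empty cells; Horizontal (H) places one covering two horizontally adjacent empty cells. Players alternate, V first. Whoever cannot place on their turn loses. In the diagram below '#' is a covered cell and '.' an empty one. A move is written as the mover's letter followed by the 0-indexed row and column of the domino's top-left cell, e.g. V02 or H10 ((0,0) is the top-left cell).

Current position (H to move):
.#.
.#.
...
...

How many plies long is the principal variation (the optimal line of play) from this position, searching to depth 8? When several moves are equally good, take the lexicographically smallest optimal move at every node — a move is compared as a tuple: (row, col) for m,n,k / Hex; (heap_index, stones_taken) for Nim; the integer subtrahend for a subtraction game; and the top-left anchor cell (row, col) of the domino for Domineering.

p1 H@[.#./.#./.../...]: H20[.#./.#./##./...]-1* H21[.#./.#./.##/...]-1 H30[.#./.#./.../##.]-1 H31[.#./.#./.../.##]-1
p2 V@[.#./.#./##./...]: V00[##./##./##./...]+1* V02[.##/.##/##./...]+1 V12[.#./.##/###/...]+1 V22[.#./.#./###/..#]+1
p3 H@[##./##./##./...]: H30[##./##./##./##.]-1* H31[##./##./##./.##]-1
p4 V@[##./##./##./##.]: V02[###/###/##./##.]+1* V12[##./###/###/##.]+1 V22[##./##./###/###]+1
p5 H@[###/###/##./##.] terminal -1; root [.#./.#./.../...] d8

PV length from [.#./.#./.../...]: 4 plies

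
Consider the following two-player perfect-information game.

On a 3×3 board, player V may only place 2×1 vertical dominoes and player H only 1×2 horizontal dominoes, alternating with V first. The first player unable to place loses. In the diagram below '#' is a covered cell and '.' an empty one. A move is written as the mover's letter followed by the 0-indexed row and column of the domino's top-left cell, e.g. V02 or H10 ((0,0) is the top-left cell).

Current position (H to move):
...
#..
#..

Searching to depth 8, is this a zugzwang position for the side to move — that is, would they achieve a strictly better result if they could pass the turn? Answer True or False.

zugzwang(.../#../#.., H) = False

ply 1, H at .../#../#.. | H00=-1→##./#../#..; H01=-1→.##/#../#..; H11=+1→.../###/#..*; H21=-1→.../#../###
ply 2: .../###/#.. is terminal -1 (V); from .../#../#.. depth 8
pass branch (V moves first from the same position):
  | ply 1, V at .../#../#.. | V01=+1→.#./##./#..*; V02=+1→..#/#.#/#..; V11=+1→.../##./##.; V12=+1→.../#.#/#.#
  | ply 2, H at .#./##./#.. | H21=-1→.#./##./###*
  | ply 3, V at .#./##./### | V02=+1→.##/###/###*
  | ply 4: .##/###/### is terminal -1 (H); from .../#../#.. depth 8
H moving scores +1; H passing scores -1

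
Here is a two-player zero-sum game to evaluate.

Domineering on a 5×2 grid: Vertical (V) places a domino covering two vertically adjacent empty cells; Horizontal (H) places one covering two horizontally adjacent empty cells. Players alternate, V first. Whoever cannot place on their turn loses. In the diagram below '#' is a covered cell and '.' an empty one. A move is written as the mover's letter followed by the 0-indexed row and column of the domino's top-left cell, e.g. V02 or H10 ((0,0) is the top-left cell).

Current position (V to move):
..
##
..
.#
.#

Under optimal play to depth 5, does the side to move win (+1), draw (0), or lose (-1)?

[../##/../.#/.#] V move#1: V20:-1/../##/#./##/.#*, V30:-1/../##/../##/##
[../##/#./##/.#] H move#2: H00:+1/##/##/#./##/.#*
[##/##/#./##/.#] end (terminal -1, V#3); searched ../##/../.#/.# to 5

value(../##/../.#/.#, V) = -1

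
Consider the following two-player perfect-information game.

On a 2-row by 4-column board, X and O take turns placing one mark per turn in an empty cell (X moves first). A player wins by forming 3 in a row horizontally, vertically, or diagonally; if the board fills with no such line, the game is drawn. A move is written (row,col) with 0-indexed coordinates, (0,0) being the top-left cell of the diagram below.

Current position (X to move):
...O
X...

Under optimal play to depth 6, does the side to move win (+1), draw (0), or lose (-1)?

[...O/X...] X move#1: (0,0):+0/X..O/X...*, (0,1):+0/.X.O/X..., (0,2):+0/..XO/X..., (1,1):+0/...O/XX.., (1,2):+0/...O/X.X., (1,3):+0/...O/X..X
[X..O/X...] O move#2: (0,1):+0/XO.O/X...*, (0,2):+0/X.OO/X..., (1,1):+0/X..O/XO.., (1,2):+0/X..O/X.O., (1,3):+0/X..O/X..O
[XO.O/X...] X move#3: (0,2):+0/XOXO/X...*, (1,1):-1/XO.O/XX.., (1,2):-1/XO.O/X.X., (1,3):-1/XO.O/X..X
[XOXO/X...] O move#4: (1,1):+0/XOXO/XO..*, (1,2):+0/XOXO/X.O., (1,3):+0/XOXO/X..O
[XOXO/XO..] X move#5: (1,2):+0/XOXO/XOX.*, (1,3):+0/XOXO/XO.X
[XOXO/XOX.] O move#6: (1,3):+0/XOXO/XOXO*
[XOXO/XOXO] end (terminal +0, X#7); searched ...O/X... to 6

value(...O/X..., X) = 0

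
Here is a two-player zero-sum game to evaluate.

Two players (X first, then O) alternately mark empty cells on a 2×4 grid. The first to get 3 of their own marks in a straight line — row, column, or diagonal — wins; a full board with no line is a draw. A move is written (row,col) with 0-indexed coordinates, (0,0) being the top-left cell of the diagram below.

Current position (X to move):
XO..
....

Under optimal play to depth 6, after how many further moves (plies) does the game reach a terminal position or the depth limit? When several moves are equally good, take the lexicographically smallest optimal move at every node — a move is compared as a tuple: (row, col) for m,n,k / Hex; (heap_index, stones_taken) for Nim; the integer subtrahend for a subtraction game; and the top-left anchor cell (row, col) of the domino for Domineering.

PV length from [XO../....]: 6 plies

[XO../....] X move#1: (0,2):+0/XOX./....*, (0,3):+0/XO.X/...., (1,0):+0/XO../X..., (1,1):+0/XO../.X.., (1,2):+0/XO../..X., (1,3):+0/XO../...X
[XOX./....] O move#2: (0,3):+0/XOXO/....*, (1,0):+0/XOX./O..., (1,1):+0/XOX./.O.., (1,2):+0/XOX./..O., (1,3):+0/XOX./...O
[XOXO/....] X move#3: (1,0):+0/XOXO/X...*, (1,1):+0/XOXO/.X.., (1,2):+0/XOXO/..X., (1,3):+0/XOXO/...X
[XOXO/X...] O move#4: (1,1):+0/XOXO/XO..*, (1,2):+0/XOXO/X.O., (1,3):+0/XOXO/X..O
[XOXO/XO..] X move#5: (1,2):+0/XOXO/XOX.*, (1,3):+0/XOXO/XO.X
[XOXO/XOX.] O move#6: (1,3):+0/XOXO/XOXO*
[XOXO/XOXO] end (terminal +0, X#7); searched XO../.... to 6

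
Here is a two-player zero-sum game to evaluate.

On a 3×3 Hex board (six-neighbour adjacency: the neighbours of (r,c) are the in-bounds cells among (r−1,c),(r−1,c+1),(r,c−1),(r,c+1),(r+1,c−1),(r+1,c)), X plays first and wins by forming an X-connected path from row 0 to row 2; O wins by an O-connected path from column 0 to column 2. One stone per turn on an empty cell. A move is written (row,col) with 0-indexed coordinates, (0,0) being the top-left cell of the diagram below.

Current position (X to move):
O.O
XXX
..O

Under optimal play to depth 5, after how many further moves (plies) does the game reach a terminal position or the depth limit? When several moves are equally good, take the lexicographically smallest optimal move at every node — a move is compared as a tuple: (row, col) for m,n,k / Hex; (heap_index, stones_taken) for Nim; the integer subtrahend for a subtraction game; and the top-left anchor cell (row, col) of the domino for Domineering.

PV length from [O.O/XXX/..O]: 3 plies

ply 1, X at O.O/XXX/..O | (0,1)=+1→OXO/XXX/..O*; (2,0)=-1→O.O/XXX/X.O; (2,1)=-1→O.O/XXX/.XO
ply 2, O at OXO/XXX/..O | (2,0)=-1→OXO/XXX/O.O*; (2,1)=-1→OXO/XXX/.OO
ply 3, X at OXO/XXX/O.O | (2,1)=+1→OXO/XXX/OXO*
ply 4: OXO/XXX/OXO is terminal -1 (O); from O.O/XXX/..O depth 5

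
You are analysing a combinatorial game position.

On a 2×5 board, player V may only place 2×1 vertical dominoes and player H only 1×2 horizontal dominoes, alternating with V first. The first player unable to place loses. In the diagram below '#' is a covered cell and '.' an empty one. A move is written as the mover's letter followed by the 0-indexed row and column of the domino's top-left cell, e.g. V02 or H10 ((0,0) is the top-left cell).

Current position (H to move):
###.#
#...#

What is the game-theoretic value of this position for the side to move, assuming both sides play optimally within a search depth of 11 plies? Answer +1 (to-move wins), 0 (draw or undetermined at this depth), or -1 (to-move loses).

value(###.#/#...#, H) = +1

[###.#/#...#] H move#1: H11:-1/###.#/###.#, H12:+1/###.#/#.###*
[###.#/#.###] end (terminal -1, V#2); searched ###.#/#...# to 11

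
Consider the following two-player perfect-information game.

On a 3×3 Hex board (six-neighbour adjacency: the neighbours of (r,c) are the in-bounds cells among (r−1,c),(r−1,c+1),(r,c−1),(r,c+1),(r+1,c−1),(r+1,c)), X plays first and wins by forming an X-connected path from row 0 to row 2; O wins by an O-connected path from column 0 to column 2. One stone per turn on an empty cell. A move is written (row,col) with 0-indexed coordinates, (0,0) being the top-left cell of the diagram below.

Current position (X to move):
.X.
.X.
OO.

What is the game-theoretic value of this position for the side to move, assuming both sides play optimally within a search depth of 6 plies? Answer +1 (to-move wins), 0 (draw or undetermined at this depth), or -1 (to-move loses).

p1 X@[.X./.X./OO.]: (0,0)[XX./.X./OO.]-1* (0,2)[.XX/.X./OO.]-1 (1,0)[.X./XX./OO.]-1 (1,2)[.X./.XX/OO.]-1 (2,2)[.X./.X./OOX]-1
p2 O@[XX./.X./OO.]: (0,2)[XXO/.X./OO.]+1* (1,0)[XX./OX./OO.]+1 (1,2)[XX./.XO/OO.]+1 (2,2)[XX./.X./OOO]+1
p3 X@[XXO/.X./OO.]: (1,0)[XXO/XX./OO.]-1* (1,2)[XXO/.XX/OO.]-1 (2,2)[XXO/.X./OOX]-1
p4 O@[XXO/XX./OO.]: (1,2)[XXO/XXO/OO.]+1* (2,2)[XXO/XX./OOO]+1
p5 X@[XXO/XXO/OO.] terminal -1; root [.X./.X./OO.] d6

value(.X./.X./OO., X) = -1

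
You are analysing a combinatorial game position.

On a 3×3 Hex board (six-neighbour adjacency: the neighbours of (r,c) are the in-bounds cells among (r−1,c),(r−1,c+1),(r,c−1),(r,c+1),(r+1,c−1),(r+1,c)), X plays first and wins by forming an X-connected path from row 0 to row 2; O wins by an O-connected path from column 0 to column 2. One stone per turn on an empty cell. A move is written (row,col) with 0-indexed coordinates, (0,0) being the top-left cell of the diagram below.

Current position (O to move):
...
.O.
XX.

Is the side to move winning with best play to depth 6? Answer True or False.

[.../.O./XX.] O move#1: (0,0):+1/O../.O./XX.*, (0,1):+1/.O./.O./XX., (0,2):-1/..O/.O./XX., (1,0):+1/.../OO./XX., (1,2):-1/.../.OO/XX., (2,2):-1/.../.O./XXO
[O../.O./XX.] X move#2: (0,1):-1/OX./.O./XX.*, (0,2):-1/O.X/.O./XX., (1,0):-1/O../XO./XX., (1,2):-1/O../.OX/XX., (2,2):-1/O../.O./XXX
[OX./.O./XX.] O move#3: (0,2):-1/OXO/.O./XX., (1,0):+1/OX./OO./XX.*, (1,2):-1/OX./.OO/XX., (2,2):-1/OX./.O./XXO
[OX./OO./XX.] X move#4: (0,2):-1/OXX/OO./XX.*, (1,2):-1/OX./OOX/XX., (2,2):-1/OX./OO./XXX
[OXX/OO./XX.] O move#5: (1,2):+1/OXX/OOO/XX.*, (2,2):-1/OXX/OO./XXO
[OXX/OOO/XX.] end (terminal -1, X#6); searched .../.O./XX. to 6

O winning at [.../.O./XX.]: True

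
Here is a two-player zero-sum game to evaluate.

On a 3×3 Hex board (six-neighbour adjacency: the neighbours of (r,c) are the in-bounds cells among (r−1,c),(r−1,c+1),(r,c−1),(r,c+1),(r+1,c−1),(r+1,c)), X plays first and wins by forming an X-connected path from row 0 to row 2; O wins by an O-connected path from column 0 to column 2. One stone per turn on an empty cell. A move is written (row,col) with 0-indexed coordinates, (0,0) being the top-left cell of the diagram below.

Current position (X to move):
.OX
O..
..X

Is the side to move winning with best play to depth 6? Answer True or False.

[.OX/O../..X] X move#1: (0,0):+1/XOX/O../..X*, (1,1):+1/.OX/OX./..X, (1,2):+1/.OX/O.X/..X, (2,0):+1/.OX/O../X.X, (2,1):+1/.OX/O../.XX
[XOX/O../..X] O move#2: (1,1):-1/XOX/OO./..X*, (1,2):-1/XOX/O.O/..X, (2,0):-1/XOX/O../O.X, (2,1):-1/XOX/O../.OX
[XOX/OO./..X] X move#3: (1,2):+1/XOX/OOX/..X*, (2,0):-1/XOX/OO./X.X, (2,1):-1/XOX/OO./.XX
[XOX/OOX/..X] end (terminal -1, O#4); searched .OX/O../..X to 6

X winning at [.OX/O../..X]: True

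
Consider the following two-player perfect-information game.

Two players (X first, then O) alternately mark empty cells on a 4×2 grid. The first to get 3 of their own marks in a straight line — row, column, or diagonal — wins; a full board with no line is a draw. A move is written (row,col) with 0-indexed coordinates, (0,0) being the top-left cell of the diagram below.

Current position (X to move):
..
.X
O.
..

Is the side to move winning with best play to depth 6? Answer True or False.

p1 X@[../.X/O./..]: (0,0)[X./.X/O./..]+0 (0,1)[.X/.X/O./..]+0 (1,0)[../XX/O./..]+0 (2,1)[../.X/OX/..]+1* (3,0)[../.X/O./X.]+0 (3,1)[../.X/O./.X]+0
p2 O@[../.X/OX/..]: (0,0)[O./.X/OX/..]-1* (0,1)[.O/.X/OX/..]-1 (1,0)[../OX/OX/..]-1 (3,0)[../.X/OX/O.]-1 (3,1)[../.X/OX/.O]-1
p3 X@[O./.X/OX/..]: (0,1)[OX/.X/OX/..]+1* (1,0)[O./XX/OX/..]+1 (3,0)[O./.X/OX/X.]-1 (3,1)[O./.X/OX/.X]+1
p4 O@[OX/.X/OX/..] terminal -1; root [../.X/O./..] d6

X winning at [../.X/O./..]: True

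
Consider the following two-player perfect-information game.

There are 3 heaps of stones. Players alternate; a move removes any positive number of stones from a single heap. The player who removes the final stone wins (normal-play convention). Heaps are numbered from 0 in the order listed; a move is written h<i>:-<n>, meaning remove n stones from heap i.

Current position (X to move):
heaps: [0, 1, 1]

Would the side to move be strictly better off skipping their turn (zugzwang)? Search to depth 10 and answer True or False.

zugzwang((0,1,1), X) = True

[(0,1,1)] X move#1: h1:-1:-1/(0,0,1)*, h2:-1:-1/(0,1,0)
[(0,0,1)] O move#2: h2:-1:+1/(0,0,0)*
[(0,0,0)] end (terminal -1, X#3); searched (0,1,1) to 10
suppose X passes — search the same position with O to move:
pass> [(0,1,1)] O move#1: h1:-1:-1/(0,0,1)*, h2:-1:-1/(0,1,0)
pass> [(0,0,1)] X move#2: h2:-1:+1/(0,0,0)*
pass> [(0,0,0)] end (terminal -1, O#3); searched (0,1,1) to 10
for X: play -1, pass +1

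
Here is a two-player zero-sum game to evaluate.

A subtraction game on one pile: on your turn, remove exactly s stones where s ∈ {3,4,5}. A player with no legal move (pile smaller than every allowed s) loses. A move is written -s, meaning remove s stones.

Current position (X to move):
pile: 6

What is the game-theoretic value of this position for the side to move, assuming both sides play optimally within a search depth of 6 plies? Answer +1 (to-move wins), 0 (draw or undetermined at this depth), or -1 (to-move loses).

p1 X@[6]: -3[3]-1 -4[2]+1* -5[1]+1
p2 O@[2] terminal -1; root [6] d6

value(6, X) = +1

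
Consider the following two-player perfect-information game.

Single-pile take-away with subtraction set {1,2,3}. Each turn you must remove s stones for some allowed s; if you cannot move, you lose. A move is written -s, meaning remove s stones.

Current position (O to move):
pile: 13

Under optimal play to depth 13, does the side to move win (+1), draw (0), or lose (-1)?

[13] O move#1: -1:+1/12*, -2:-1/11, -3:-1/10
[12] X move#2: -1:-1/11*, -2:-1/10, -3:-1/9
[11] O move#3: -1:-1/10, -2:-1/9, -3:+1/8*
[8] X move#4: -1:-1/7*, -2:-1/6, -3:-1/5
[7] O move#5: -1:-1/6, -2:-1/5, -3:+1/4*
[4] X move#6: -1:-1/3*, -2:-1/2, -3:-1/1
[3] O move#7: -1:-1/2, -2:-1/1, -3:+1/0*
[0] end (terminal -1, X#8); searched 13 to 13

value(13, O) = +1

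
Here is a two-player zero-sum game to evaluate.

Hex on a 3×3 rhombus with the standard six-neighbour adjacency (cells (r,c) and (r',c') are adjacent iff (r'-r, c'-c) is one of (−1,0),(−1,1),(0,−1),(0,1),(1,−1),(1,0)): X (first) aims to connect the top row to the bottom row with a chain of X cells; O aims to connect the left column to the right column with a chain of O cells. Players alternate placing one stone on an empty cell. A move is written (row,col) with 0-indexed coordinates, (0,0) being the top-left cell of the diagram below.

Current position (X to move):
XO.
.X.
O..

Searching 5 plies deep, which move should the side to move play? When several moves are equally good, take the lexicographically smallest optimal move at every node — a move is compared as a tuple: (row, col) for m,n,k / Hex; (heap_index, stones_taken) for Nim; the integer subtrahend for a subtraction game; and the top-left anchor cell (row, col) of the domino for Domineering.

ply 1, X at XO./.X./O.. | (0,2)=-1→XOX/.X./O..; (1,0)=-1→XO./XX./O..; (1,2)=+1→XO./.XX/O..*; (2,1)=+1→XO./.X./OX.; (2,2)=+1→XO./.X./O.X
ply 2, O at XO./.XX/O.. | (0,2)=-1→XOO/.XX/O..*; (1,0)=-1→XO./OXX/O..; (2,1)=-1→XO./.XX/OO.; (2,2)=-1→XO./.XX/O.O
ply 3, X at XOO/.XX/O.. | (1,0)=+1→XOO/XXX/O..*; (2,1)=-1→XOO/.XX/OX.; (2,2)=-1→XOO/.XX/O.X
ply 4, O at XOO/XXX/O.. | (2,1)=-1→XOO/XXX/OO.*; (2,2)=-1→XOO/XXX/O.O
ply 5, X at XOO/XXX/OO. | (2,2)=+1→XOO/XXX/OOX*
ply 6: XOO/XXX/OOX is terminal -1 (O); from XO./.X./O.. depth 5

X's best at [XO./.X./O..]: (1,2)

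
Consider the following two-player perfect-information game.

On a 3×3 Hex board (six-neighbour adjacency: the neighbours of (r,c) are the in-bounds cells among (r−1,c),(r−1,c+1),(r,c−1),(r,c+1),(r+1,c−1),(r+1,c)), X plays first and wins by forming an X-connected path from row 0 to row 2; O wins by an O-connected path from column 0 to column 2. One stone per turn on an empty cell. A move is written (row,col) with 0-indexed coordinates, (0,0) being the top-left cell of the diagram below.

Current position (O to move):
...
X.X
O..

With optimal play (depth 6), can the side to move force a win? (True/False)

O winning at [.../X.X/O..]: False

ply 1, O at .../X.X/O.. | (0,0)=-1→O../X.X/O..*; (0,1)=-1→.O./X.X/O..; (0,2)=-1→..O/X.X/O..; (1,1)=-1→.../XOX/O..; (2,1)=-1→.../X.X/OO.; (2,2)=-1→.../X.X/O.O
ply 2, X at O../X.X/O.. | (0,1)=+1→OX./X.X/O..*; (0,2)=+1→O.X/X.X/O..; (1,1)=+1→O../XXX/O..; (2,1)=-1→O../X.X/OX.; (2,2)=-1→O../X.X/O.X
ply 3, O at OX./X.X/O.. | (0,2)=-1→OXO/X.X/O..*; (1,1)=-1→OX./XOX/O..; (2,1)=-1→OX./X.X/OO.; (2,2)=-1→OX./X.X/O.O
ply 4, X at OXO/X.X/O.. | (1,1)=+1→OXO/XXX/O..*; (2,1)=-1→OXO/X.X/OX.; (2,2)=-1→OXO/X.X/O.X
ply 5, O at OXO/XXX/O.. | (2,1)=-1→OXO/XXX/OO.*; (2,2)=-1→OXO/XXX/O.O
ply 6, X at OXO/XXX/OO. | (2,2)=+1→OXO/XXX/OOX*
ply 7: OXO/XXX/OOX is terminal -1 (O); from .../X.X/O.. depth 6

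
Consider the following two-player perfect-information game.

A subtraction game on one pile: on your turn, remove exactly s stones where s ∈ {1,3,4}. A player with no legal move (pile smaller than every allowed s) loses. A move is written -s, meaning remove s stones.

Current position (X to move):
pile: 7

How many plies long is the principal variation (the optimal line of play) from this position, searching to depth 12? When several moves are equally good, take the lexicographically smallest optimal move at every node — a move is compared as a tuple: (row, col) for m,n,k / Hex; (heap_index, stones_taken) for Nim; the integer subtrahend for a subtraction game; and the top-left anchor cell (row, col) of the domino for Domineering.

p1 X@[7]: -1[6]-1* -3[4]-1 -4[3]-1
p2 O@[6]: -1[5]-1 -3[3]-1 -4[2]+1*
p3 X@[2]: -1[1]-1*
p4 O@[1]: -1[0]+1*
p5 X@[0] terminal -1; root [7] d12

PV length from [7]: 4 plies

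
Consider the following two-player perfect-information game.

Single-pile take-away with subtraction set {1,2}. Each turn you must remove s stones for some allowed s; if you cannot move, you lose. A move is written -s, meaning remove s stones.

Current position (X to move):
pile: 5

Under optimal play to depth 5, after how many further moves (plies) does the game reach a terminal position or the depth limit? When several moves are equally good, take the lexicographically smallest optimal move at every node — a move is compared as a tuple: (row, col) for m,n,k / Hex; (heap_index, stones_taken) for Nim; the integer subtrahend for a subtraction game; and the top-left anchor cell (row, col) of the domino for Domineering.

p1 X@[5]: -1[4]-1 -2[3]+1*
p2 O@[3]: -1[2]-1* -2[1]-1
p3 X@[2]: -1[1]-1 -2[0]+1*
p4 O@[0] terminal -1; root [5] d5

PV length from [5]: 3 plies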